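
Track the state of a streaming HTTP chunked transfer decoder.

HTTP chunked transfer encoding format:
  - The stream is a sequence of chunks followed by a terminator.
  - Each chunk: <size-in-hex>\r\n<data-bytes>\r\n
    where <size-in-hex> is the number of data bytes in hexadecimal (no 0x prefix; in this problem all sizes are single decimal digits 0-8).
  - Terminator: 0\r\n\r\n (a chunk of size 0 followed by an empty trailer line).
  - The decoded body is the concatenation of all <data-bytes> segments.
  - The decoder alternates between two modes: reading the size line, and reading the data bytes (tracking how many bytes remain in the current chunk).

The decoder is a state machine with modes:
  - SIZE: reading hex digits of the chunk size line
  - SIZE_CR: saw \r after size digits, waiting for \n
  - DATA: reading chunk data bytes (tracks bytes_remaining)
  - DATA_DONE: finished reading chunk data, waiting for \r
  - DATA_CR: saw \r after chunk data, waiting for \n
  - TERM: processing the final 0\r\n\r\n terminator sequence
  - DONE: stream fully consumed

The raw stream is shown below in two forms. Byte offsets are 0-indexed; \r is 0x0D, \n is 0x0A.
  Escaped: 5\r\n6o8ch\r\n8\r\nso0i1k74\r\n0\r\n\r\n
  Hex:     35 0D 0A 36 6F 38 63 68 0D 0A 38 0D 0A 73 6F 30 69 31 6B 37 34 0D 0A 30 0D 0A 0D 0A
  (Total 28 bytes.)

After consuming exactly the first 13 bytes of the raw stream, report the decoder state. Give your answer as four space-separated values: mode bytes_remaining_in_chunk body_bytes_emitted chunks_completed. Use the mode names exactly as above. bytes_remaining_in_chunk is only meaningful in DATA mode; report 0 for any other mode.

Byte 0 = '5': mode=SIZE remaining=0 emitted=0 chunks_done=0
Byte 1 = 0x0D: mode=SIZE_CR remaining=0 emitted=0 chunks_done=0
Byte 2 = 0x0A: mode=DATA remaining=5 emitted=0 chunks_done=0
Byte 3 = '6': mode=DATA remaining=4 emitted=1 chunks_done=0
Byte 4 = 'o': mode=DATA remaining=3 emitted=2 chunks_done=0
Byte 5 = '8': mode=DATA remaining=2 emitted=3 chunks_done=0
Byte 6 = 'c': mode=DATA remaining=1 emitted=4 chunks_done=0
Byte 7 = 'h': mode=DATA_DONE remaining=0 emitted=5 chunks_done=0
Byte 8 = 0x0D: mode=DATA_CR remaining=0 emitted=5 chunks_done=0
Byte 9 = 0x0A: mode=SIZE remaining=0 emitted=5 chunks_done=1
Byte 10 = '8': mode=SIZE remaining=0 emitted=5 chunks_done=1
Byte 11 = 0x0D: mode=SIZE_CR remaining=0 emitted=5 chunks_done=1
Byte 12 = 0x0A: mode=DATA remaining=8 emitted=5 chunks_done=1

Answer: DATA 8 5 1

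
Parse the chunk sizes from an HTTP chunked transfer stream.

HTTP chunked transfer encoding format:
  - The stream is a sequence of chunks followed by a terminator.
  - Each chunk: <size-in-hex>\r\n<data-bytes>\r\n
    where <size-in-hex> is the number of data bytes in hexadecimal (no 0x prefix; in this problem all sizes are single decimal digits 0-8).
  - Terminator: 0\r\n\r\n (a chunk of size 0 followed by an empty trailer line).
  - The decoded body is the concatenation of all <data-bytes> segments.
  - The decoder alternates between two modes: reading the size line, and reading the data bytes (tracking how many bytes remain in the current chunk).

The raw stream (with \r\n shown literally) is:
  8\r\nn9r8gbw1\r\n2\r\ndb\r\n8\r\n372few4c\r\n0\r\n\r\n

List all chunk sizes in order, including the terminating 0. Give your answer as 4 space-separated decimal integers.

Answer: 8 2 8 0

Derivation:
Chunk 1: stream[0..1]='8' size=0x8=8, data at stream[3..11]='n9r8gbw1' -> body[0..8], body so far='n9r8gbw1'
Chunk 2: stream[13..14]='2' size=0x2=2, data at stream[16..18]='db' -> body[8..10], body so far='n9r8gbw1db'
Chunk 3: stream[20..21]='8' size=0x8=8, data at stream[23..31]='372few4c' -> body[10..18], body so far='n9r8gbw1db372few4c'
Chunk 4: stream[33..34]='0' size=0 (terminator). Final body='n9r8gbw1db372few4c' (18 bytes)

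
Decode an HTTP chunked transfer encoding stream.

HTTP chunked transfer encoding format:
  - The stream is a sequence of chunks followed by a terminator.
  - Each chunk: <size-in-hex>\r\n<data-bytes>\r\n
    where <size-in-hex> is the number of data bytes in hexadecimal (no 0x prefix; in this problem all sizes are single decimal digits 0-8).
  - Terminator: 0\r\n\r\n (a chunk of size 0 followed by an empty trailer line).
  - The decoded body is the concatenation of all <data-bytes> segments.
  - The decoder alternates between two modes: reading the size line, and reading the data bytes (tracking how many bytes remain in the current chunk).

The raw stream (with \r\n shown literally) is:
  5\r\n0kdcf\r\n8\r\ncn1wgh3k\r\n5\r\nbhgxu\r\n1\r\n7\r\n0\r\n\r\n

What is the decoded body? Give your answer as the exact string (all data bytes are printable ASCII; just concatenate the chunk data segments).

Answer: 0kdcfcn1wgh3kbhgxu7

Derivation:
Chunk 1: stream[0..1]='5' size=0x5=5, data at stream[3..8]='0kdcf' -> body[0..5], body so far='0kdcf'
Chunk 2: stream[10..11]='8' size=0x8=8, data at stream[13..21]='cn1wgh3k' -> body[5..13], body so far='0kdcfcn1wgh3k'
Chunk 3: stream[23..24]='5' size=0x5=5, data at stream[26..31]='bhgxu' -> body[13..18], body so far='0kdcfcn1wgh3kbhgxu'
Chunk 4: stream[33..34]='1' size=0x1=1, data at stream[36..37]='7' -> body[18..19], body so far='0kdcfcn1wgh3kbhgxu7'
Chunk 5: stream[39..40]='0' size=0 (terminator). Final body='0kdcfcn1wgh3kbhgxu7' (19 bytes)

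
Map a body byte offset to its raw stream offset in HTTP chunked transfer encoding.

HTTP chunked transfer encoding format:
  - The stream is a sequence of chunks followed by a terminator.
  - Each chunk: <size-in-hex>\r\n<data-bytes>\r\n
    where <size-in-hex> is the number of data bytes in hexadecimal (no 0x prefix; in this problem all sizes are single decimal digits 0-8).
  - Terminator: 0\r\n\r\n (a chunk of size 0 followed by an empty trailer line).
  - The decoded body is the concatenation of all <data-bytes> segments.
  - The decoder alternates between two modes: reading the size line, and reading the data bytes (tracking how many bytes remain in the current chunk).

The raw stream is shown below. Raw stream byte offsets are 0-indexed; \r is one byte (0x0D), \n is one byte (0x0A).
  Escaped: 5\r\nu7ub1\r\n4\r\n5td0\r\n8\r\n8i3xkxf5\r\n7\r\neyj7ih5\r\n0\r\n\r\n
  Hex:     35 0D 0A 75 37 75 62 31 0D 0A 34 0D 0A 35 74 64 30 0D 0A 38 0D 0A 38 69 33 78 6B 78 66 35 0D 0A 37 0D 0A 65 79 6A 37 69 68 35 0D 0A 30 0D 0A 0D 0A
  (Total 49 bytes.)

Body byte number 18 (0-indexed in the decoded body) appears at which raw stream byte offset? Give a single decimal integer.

Chunk 1: stream[0..1]='5' size=0x5=5, data at stream[3..8]='u7ub1' -> body[0..5], body so far='u7ub1'
Chunk 2: stream[10..11]='4' size=0x4=4, data at stream[13..17]='5td0' -> body[5..9], body so far='u7ub15td0'
Chunk 3: stream[19..20]='8' size=0x8=8, data at stream[22..30]='8i3xkxf5' -> body[9..17], body so far='u7ub15td08i3xkxf5'
Chunk 4: stream[32..33]='7' size=0x7=7, data at stream[35..42]='eyj7ih5' -> body[17..24], body so far='u7ub15td08i3xkxf5eyj7ih5'
Chunk 5: stream[44..45]='0' size=0 (terminator). Final body='u7ub15td08i3xkxf5eyj7ih5' (24 bytes)
Body byte 18 at stream offset 36

Answer: 36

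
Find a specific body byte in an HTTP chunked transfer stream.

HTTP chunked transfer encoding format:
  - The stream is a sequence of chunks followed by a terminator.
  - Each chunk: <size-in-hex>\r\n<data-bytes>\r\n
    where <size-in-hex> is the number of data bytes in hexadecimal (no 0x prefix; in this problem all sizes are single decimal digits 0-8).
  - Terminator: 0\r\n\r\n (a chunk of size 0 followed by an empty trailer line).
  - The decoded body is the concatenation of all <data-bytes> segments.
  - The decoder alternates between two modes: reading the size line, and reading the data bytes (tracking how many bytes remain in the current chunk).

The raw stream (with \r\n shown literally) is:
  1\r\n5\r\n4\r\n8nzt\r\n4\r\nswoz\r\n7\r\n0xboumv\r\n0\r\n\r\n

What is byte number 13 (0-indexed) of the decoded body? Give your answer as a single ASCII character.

Answer: u

Derivation:
Chunk 1: stream[0..1]='1' size=0x1=1, data at stream[3..4]='5' -> body[0..1], body so far='5'
Chunk 2: stream[6..7]='4' size=0x4=4, data at stream[9..13]='8nzt' -> body[1..5], body so far='58nzt'
Chunk 3: stream[15..16]='4' size=0x4=4, data at stream[18..22]='swoz' -> body[5..9], body so far='58nztswoz'
Chunk 4: stream[24..25]='7' size=0x7=7, data at stream[27..34]='0xboumv' -> body[9..16], body so far='58nztswoz0xboumv'
Chunk 5: stream[36..37]='0' size=0 (terminator). Final body='58nztswoz0xboumv' (16 bytes)
Body byte 13 = 'u'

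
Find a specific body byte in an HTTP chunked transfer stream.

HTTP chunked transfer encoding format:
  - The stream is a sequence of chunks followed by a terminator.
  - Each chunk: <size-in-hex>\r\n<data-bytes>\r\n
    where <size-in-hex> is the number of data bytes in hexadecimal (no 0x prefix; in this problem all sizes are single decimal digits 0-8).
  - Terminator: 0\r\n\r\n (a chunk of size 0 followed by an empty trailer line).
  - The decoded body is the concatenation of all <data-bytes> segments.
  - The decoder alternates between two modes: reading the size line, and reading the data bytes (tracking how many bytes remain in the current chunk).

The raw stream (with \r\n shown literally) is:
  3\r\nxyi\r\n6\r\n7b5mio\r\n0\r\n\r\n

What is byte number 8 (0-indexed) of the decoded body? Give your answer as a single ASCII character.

Answer: o

Derivation:
Chunk 1: stream[0..1]='3' size=0x3=3, data at stream[3..6]='xyi' -> body[0..3], body so far='xyi'
Chunk 2: stream[8..9]='6' size=0x6=6, data at stream[11..17]='7b5mio' -> body[3..9], body so far='xyi7b5mio'
Chunk 3: stream[19..20]='0' size=0 (terminator). Final body='xyi7b5mio' (9 bytes)
Body byte 8 = 'o'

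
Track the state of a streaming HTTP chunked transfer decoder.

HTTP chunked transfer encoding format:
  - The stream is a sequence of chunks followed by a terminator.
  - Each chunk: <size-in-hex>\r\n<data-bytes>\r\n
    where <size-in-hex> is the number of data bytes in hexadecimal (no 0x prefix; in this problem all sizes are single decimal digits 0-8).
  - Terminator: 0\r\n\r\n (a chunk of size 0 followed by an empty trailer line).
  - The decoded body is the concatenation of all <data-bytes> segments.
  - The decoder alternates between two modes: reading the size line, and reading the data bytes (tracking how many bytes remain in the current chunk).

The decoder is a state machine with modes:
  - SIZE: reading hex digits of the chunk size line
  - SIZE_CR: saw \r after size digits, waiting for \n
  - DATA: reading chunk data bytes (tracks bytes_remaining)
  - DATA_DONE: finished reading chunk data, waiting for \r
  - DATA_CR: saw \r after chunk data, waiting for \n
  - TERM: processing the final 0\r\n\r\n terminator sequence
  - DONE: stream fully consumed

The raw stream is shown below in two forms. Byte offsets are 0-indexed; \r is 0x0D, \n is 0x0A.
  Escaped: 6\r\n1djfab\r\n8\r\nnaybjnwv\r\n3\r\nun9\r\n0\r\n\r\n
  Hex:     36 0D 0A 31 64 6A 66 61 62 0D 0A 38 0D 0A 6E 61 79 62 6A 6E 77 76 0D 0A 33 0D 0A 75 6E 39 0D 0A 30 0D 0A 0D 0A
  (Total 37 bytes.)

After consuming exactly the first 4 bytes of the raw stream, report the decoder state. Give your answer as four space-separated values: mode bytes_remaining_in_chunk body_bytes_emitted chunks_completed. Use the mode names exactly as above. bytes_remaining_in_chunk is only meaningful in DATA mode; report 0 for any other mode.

Answer: DATA 5 1 0

Derivation:
Byte 0 = '6': mode=SIZE remaining=0 emitted=0 chunks_done=0
Byte 1 = 0x0D: mode=SIZE_CR remaining=0 emitted=0 chunks_done=0
Byte 2 = 0x0A: mode=DATA remaining=6 emitted=0 chunks_done=0
Byte 3 = '1': mode=DATA remaining=5 emitted=1 chunks_done=0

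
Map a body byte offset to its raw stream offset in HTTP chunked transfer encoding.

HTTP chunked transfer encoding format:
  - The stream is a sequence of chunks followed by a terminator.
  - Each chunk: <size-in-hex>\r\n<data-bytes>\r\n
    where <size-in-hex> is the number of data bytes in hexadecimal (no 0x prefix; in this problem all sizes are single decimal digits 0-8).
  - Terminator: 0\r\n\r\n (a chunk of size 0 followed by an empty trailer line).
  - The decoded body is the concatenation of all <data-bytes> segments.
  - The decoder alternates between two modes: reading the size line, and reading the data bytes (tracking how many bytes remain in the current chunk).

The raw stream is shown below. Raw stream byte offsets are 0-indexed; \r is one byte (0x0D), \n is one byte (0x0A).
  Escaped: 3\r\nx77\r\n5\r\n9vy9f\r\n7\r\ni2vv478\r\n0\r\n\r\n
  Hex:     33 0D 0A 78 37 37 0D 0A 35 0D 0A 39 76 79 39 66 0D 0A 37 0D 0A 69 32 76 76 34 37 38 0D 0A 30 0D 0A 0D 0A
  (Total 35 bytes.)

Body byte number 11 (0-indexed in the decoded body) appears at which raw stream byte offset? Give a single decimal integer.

Answer: 24

Derivation:
Chunk 1: stream[0..1]='3' size=0x3=3, data at stream[3..6]='x77' -> body[0..3], body so far='x77'
Chunk 2: stream[8..9]='5' size=0x5=5, data at stream[11..16]='9vy9f' -> body[3..8], body so far='x779vy9f'
Chunk 3: stream[18..19]='7' size=0x7=7, data at stream[21..28]='i2vv478' -> body[8..15], body so far='x779vy9fi2vv478'
Chunk 4: stream[30..31]='0' size=0 (terminator). Final body='x779vy9fi2vv478' (15 bytes)
Body byte 11 at stream offset 24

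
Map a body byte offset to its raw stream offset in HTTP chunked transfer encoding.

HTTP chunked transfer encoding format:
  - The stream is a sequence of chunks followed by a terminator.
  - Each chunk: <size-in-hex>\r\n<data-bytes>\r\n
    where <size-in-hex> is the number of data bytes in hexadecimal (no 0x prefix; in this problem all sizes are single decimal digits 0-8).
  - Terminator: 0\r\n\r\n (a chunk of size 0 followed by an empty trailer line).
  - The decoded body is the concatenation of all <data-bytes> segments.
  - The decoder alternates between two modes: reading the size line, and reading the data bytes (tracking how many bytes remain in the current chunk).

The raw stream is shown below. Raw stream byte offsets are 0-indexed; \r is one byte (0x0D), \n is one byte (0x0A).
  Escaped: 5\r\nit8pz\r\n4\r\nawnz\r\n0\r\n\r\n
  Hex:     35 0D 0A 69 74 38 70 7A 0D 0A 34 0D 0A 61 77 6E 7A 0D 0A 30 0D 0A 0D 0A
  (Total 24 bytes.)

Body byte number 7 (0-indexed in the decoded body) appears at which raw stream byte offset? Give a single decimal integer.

Answer: 15

Derivation:
Chunk 1: stream[0..1]='5' size=0x5=5, data at stream[3..8]='it8pz' -> body[0..5], body so far='it8pz'
Chunk 2: stream[10..11]='4' size=0x4=4, data at stream[13..17]='awnz' -> body[5..9], body so far='it8pzawnz'
Chunk 3: stream[19..20]='0' size=0 (terminator). Final body='it8pzawnz' (9 bytes)
Body byte 7 at stream offset 15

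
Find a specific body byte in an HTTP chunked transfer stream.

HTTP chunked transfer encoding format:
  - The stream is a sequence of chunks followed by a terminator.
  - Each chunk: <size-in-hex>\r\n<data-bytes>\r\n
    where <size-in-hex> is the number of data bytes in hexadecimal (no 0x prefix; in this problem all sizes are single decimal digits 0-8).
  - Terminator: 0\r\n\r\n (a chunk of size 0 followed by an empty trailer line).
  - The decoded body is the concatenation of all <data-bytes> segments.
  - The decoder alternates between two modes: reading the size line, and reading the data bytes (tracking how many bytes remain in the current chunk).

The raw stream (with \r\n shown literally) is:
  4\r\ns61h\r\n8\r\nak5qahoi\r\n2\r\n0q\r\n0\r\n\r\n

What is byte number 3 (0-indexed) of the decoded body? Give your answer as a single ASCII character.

Answer: h

Derivation:
Chunk 1: stream[0..1]='4' size=0x4=4, data at stream[3..7]='s61h' -> body[0..4], body so far='s61h'
Chunk 2: stream[9..10]='8' size=0x8=8, data at stream[12..20]='ak5qahoi' -> body[4..12], body so far='s61hak5qahoi'
Chunk 3: stream[22..23]='2' size=0x2=2, data at stream[25..27]='0q' -> body[12..14], body so far='s61hak5qahoi0q'
Chunk 4: stream[29..30]='0' size=0 (terminator). Final body='s61hak5qahoi0q' (14 bytes)
Body byte 3 = 'h'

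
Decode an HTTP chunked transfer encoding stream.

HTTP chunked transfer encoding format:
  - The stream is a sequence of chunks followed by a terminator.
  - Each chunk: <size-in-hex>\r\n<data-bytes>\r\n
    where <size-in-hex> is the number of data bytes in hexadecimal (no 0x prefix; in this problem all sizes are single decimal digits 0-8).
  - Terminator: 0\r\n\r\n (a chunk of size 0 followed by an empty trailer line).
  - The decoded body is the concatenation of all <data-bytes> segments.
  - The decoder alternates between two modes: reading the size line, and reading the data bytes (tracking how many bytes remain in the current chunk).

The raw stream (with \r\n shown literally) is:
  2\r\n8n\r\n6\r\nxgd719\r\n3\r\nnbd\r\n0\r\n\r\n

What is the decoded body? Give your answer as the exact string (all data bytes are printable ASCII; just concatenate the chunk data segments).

Chunk 1: stream[0..1]='2' size=0x2=2, data at stream[3..5]='8n' -> body[0..2], body so far='8n'
Chunk 2: stream[7..8]='6' size=0x6=6, data at stream[10..16]='xgd719' -> body[2..8], body so far='8nxgd719'
Chunk 3: stream[18..19]='3' size=0x3=3, data at stream[21..24]='nbd' -> body[8..11], body so far='8nxgd719nbd'
Chunk 4: stream[26..27]='0' size=0 (terminator). Final body='8nxgd719nbd' (11 bytes)

Answer: 8nxgd719nbd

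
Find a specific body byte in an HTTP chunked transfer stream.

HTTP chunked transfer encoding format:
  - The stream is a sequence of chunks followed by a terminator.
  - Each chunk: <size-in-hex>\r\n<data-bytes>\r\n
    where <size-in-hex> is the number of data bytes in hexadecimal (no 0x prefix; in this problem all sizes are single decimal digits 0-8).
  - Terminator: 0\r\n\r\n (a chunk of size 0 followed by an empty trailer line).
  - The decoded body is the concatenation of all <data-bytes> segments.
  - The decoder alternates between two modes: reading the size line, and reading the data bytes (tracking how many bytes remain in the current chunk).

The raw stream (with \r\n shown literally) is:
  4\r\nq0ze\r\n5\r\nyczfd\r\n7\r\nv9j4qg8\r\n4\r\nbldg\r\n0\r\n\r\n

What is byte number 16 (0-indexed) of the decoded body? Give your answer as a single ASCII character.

Chunk 1: stream[0..1]='4' size=0x4=4, data at stream[3..7]='q0ze' -> body[0..4], body so far='q0ze'
Chunk 2: stream[9..10]='5' size=0x5=5, data at stream[12..17]='yczfd' -> body[4..9], body so far='q0zeyczfd'
Chunk 3: stream[19..20]='7' size=0x7=7, data at stream[22..29]='v9j4qg8' -> body[9..16], body so far='q0zeyczfdv9j4qg8'
Chunk 4: stream[31..32]='4' size=0x4=4, data at stream[34..38]='bldg' -> body[16..20], body so far='q0zeyczfdv9j4qg8bldg'
Chunk 5: stream[40..41]='0' size=0 (terminator). Final body='q0zeyczfdv9j4qg8bldg' (20 bytes)
Body byte 16 = 'b'

Answer: b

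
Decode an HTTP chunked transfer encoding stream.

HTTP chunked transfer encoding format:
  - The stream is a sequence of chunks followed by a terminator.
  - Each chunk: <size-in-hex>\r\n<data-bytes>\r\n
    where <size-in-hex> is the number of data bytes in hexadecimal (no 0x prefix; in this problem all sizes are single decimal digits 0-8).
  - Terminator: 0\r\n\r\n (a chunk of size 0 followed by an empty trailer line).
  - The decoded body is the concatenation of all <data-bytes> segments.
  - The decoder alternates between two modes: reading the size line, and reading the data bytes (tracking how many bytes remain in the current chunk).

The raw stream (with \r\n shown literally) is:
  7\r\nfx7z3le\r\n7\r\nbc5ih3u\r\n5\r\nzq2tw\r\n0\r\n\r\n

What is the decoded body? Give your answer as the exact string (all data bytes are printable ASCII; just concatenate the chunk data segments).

Chunk 1: stream[0..1]='7' size=0x7=7, data at stream[3..10]='fx7z3le' -> body[0..7], body so far='fx7z3le'
Chunk 2: stream[12..13]='7' size=0x7=7, data at stream[15..22]='bc5ih3u' -> body[7..14], body so far='fx7z3lebc5ih3u'
Chunk 3: stream[24..25]='5' size=0x5=5, data at stream[27..32]='zq2tw' -> body[14..19], body so far='fx7z3lebc5ih3uzq2tw'
Chunk 4: stream[34..35]='0' size=0 (terminator). Final body='fx7z3lebc5ih3uzq2tw' (19 bytes)

Answer: fx7z3lebc5ih3uzq2tw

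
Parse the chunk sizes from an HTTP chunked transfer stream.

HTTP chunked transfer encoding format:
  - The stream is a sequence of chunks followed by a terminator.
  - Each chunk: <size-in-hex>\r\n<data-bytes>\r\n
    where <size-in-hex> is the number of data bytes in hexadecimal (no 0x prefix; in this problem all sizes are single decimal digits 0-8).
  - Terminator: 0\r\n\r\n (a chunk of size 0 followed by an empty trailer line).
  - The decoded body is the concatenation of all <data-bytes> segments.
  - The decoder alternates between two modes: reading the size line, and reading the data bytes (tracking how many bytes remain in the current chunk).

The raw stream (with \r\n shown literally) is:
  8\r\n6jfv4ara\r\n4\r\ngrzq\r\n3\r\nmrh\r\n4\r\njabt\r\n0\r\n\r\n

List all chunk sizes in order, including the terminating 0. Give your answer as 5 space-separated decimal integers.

Answer: 8 4 3 4 0

Derivation:
Chunk 1: stream[0..1]='8' size=0x8=8, data at stream[3..11]='6jfv4ara' -> body[0..8], body so far='6jfv4ara'
Chunk 2: stream[13..14]='4' size=0x4=4, data at stream[16..20]='grzq' -> body[8..12], body so far='6jfv4aragrzq'
Chunk 3: stream[22..23]='3' size=0x3=3, data at stream[25..28]='mrh' -> body[12..15], body so far='6jfv4aragrzqmrh'
Chunk 4: stream[30..31]='4' size=0x4=4, data at stream[33..37]='jabt' -> body[15..19], body so far='6jfv4aragrzqmrhjabt'
Chunk 5: stream[39..40]='0' size=0 (terminator). Final body='6jfv4aragrzqmrhjabt' (19 bytes)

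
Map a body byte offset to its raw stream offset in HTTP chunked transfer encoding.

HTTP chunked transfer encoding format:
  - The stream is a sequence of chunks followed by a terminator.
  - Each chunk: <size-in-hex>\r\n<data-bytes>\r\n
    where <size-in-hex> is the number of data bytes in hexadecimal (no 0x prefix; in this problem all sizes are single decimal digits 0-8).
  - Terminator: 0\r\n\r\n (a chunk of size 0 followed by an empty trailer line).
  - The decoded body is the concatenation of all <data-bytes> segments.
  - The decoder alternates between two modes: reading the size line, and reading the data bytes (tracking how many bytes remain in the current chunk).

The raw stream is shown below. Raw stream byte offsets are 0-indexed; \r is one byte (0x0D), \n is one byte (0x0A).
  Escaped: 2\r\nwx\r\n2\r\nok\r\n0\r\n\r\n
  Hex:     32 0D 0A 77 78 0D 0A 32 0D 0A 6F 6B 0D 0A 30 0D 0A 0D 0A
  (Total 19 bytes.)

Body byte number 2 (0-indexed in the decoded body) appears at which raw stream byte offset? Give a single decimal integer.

Chunk 1: stream[0..1]='2' size=0x2=2, data at stream[3..5]='wx' -> body[0..2], body so far='wx'
Chunk 2: stream[7..8]='2' size=0x2=2, data at stream[10..12]='ok' -> body[2..4], body so far='wxok'
Chunk 3: stream[14..15]='0' size=0 (terminator). Final body='wxok' (4 bytes)
Body byte 2 at stream offset 10

Answer: 10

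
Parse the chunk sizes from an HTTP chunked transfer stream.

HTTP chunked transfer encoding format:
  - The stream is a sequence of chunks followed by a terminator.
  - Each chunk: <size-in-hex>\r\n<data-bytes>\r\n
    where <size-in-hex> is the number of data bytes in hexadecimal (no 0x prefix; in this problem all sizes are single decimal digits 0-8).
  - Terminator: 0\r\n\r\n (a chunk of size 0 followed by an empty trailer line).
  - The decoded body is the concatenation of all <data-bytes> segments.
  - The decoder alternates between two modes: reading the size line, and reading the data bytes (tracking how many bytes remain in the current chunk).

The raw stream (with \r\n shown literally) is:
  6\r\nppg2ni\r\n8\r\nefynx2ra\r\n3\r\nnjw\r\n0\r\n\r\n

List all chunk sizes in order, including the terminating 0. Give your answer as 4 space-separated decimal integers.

Answer: 6 8 3 0

Derivation:
Chunk 1: stream[0..1]='6' size=0x6=6, data at stream[3..9]='ppg2ni' -> body[0..6], body so far='ppg2ni'
Chunk 2: stream[11..12]='8' size=0x8=8, data at stream[14..22]='efynx2ra' -> body[6..14], body so far='ppg2niefynx2ra'
Chunk 3: stream[24..25]='3' size=0x3=3, data at stream[27..30]='njw' -> body[14..17], body so far='ppg2niefynx2ranjw'
Chunk 4: stream[32..33]='0' size=0 (terminator). Final body='ppg2niefynx2ranjw' (17 bytes)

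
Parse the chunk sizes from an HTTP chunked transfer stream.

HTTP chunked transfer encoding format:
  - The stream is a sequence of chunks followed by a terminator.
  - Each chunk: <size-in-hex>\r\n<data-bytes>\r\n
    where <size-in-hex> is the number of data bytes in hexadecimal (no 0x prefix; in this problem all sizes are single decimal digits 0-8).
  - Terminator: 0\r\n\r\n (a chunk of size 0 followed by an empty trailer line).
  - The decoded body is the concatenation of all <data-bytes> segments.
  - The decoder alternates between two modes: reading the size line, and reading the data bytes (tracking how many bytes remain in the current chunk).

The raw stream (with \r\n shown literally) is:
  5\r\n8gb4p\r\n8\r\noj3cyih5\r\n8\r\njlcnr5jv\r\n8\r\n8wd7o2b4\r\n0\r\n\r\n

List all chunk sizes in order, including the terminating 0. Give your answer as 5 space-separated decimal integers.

Chunk 1: stream[0..1]='5' size=0x5=5, data at stream[3..8]='8gb4p' -> body[0..5], body so far='8gb4p'
Chunk 2: stream[10..11]='8' size=0x8=8, data at stream[13..21]='oj3cyih5' -> body[5..13], body so far='8gb4poj3cyih5'
Chunk 3: stream[23..24]='8' size=0x8=8, data at stream[26..34]='jlcnr5jv' -> body[13..21], body so far='8gb4poj3cyih5jlcnr5jv'
Chunk 4: stream[36..37]='8' size=0x8=8, data at stream[39..47]='8wd7o2b4' -> body[21..29], body so far='8gb4poj3cyih5jlcnr5jv8wd7o2b4'
Chunk 5: stream[49..50]='0' size=0 (terminator). Final body='8gb4poj3cyih5jlcnr5jv8wd7o2b4' (29 bytes)

Answer: 5 8 8 8 0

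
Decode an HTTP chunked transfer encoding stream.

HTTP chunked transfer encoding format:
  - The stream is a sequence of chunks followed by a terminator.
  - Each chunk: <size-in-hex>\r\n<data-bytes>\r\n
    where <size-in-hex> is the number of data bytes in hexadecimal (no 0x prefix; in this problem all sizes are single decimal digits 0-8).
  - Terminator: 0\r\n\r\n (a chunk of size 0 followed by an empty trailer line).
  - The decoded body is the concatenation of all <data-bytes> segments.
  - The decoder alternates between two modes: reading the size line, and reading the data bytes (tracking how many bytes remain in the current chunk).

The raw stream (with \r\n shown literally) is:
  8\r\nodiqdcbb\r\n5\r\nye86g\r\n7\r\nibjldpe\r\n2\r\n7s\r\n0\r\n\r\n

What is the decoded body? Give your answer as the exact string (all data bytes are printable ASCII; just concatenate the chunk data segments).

Chunk 1: stream[0..1]='8' size=0x8=8, data at stream[3..11]='odiqdcbb' -> body[0..8], body so far='odiqdcbb'
Chunk 2: stream[13..14]='5' size=0x5=5, data at stream[16..21]='ye86g' -> body[8..13], body so far='odiqdcbbye86g'
Chunk 3: stream[23..24]='7' size=0x7=7, data at stream[26..33]='ibjldpe' -> body[13..20], body so far='odiqdcbbye86gibjldpe'
Chunk 4: stream[35..36]='2' size=0x2=2, data at stream[38..40]='7s' -> body[20..22], body so far='odiqdcbbye86gibjldpe7s'
Chunk 5: stream[42..43]='0' size=0 (terminator). Final body='odiqdcbbye86gibjldpe7s' (22 bytes)

Answer: odiqdcbbye86gibjldpe7s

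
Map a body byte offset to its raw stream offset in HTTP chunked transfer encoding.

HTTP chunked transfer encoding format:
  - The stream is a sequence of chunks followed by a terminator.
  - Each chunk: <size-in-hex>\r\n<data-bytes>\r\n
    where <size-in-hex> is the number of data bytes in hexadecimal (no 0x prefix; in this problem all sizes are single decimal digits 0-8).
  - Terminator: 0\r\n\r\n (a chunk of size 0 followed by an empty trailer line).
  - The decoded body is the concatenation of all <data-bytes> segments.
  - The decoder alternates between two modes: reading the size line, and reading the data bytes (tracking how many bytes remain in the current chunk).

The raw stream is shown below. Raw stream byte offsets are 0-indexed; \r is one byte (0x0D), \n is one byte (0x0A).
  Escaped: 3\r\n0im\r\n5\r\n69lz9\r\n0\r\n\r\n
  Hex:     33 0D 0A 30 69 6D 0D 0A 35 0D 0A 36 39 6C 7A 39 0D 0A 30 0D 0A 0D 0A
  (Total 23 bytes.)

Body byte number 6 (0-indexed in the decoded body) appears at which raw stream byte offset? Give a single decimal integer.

Chunk 1: stream[0..1]='3' size=0x3=3, data at stream[3..6]='0im' -> body[0..3], body so far='0im'
Chunk 2: stream[8..9]='5' size=0x5=5, data at stream[11..16]='69lz9' -> body[3..8], body so far='0im69lz9'
Chunk 3: stream[18..19]='0' size=0 (terminator). Final body='0im69lz9' (8 bytes)
Body byte 6 at stream offset 14

Answer: 14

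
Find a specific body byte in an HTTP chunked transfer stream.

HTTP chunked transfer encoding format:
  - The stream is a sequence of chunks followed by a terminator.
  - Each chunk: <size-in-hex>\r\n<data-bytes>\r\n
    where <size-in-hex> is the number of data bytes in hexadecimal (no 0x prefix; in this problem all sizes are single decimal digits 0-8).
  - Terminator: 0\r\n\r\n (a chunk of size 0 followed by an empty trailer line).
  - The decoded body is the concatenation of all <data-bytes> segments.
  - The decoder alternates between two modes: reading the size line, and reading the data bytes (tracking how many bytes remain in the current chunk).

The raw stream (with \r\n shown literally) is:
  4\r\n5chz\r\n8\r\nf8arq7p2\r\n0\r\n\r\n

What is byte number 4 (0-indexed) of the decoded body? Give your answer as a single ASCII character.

Chunk 1: stream[0..1]='4' size=0x4=4, data at stream[3..7]='5chz' -> body[0..4], body so far='5chz'
Chunk 2: stream[9..10]='8' size=0x8=8, data at stream[12..20]='f8arq7p2' -> body[4..12], body so far='5chzf8arq7p2'
Chunk 3: stream[22..23]='0' size=0 (terminator). Final body='5chzf8arq7p2' (12 bytes)
Body byte 4 = 'f'

Answer: f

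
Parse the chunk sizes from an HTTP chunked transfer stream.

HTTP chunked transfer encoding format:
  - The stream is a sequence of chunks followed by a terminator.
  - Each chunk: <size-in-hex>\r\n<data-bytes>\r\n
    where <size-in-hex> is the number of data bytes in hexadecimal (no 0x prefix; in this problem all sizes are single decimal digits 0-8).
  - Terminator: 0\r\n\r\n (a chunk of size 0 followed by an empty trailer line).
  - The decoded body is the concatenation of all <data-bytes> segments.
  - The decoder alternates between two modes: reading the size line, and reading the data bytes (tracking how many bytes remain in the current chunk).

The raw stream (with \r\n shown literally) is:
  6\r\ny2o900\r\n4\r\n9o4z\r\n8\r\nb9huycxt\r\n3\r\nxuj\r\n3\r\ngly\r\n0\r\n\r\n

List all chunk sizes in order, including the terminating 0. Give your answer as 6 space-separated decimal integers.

Answer: 6 4 8 3 3 0

Derivation:
Chunk 1: stream[0..1]='6' size=0x6=6, data at stream[3..9]='y2o900' -> body[0..6], body so far='y2o900'
Chunk 2: stream[11..12]='4' size=0x4=4, data at stream[14..18]='9o4z' -> body[6..10], body so far='y2o9009o4z'
Chunk 3: stream[20..21]='8' size=0x8=8, data at stream[23..31]='b9huycxt' -> body[10..18], body so far='y2o9009o4zb9huycxt'
Chunk 4: stream[33..34]='3' size=0x3=3, data at stream[36..39]='xuj' -> body[18..21], body so far='y2o9009o4zb9huycxtxuj'
Chunk 5: stream[41..42]='3' size=0x3=3, data at stream[44..47]='gly' -> body[21..24], body so far='y2o9009o4zb9huycxtxujgly'
Chunk 6: stream[49..50]='0' size=0 (terminator). Final body='y2o9009o4zb9huycxtxujgly' (24 bytes)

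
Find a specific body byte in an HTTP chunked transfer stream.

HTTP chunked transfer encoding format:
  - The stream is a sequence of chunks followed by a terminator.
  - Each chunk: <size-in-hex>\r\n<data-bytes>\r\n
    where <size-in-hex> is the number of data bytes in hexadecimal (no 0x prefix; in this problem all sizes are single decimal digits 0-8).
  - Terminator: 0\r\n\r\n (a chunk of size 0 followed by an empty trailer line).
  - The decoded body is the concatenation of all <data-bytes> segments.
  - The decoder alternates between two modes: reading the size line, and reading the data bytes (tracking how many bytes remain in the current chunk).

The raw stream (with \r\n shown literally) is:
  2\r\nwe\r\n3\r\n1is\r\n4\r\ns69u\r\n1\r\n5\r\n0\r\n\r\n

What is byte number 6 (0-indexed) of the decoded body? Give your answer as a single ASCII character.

Chunk 1: stream[0..1]='2' size=0x2=2, data at stream[3..5]='we' -> body[0..2], body so far='we'
Chunk 2: stream[7..8]='3' size=0x3=3, data at stream[10..13]='1is' -> body[2..5], body so far='we1is'
Chunk 3: stream[15..16]='4' size=0x4=4, data at stream[18..22]='s69u' -> body[5..9], body so far='we1iss69u'
Chunk 4: stream[24..25]='1' size=0x1=1, data at stream[27..28]='5' -> body[9..10], body so far='we1iss69u5'
Chunk 5: stream[30..31]='0' size=0 (terminator). Final body='we1iss69u5' (10 bytes)
Body byte 6 = '6'

Answer: 6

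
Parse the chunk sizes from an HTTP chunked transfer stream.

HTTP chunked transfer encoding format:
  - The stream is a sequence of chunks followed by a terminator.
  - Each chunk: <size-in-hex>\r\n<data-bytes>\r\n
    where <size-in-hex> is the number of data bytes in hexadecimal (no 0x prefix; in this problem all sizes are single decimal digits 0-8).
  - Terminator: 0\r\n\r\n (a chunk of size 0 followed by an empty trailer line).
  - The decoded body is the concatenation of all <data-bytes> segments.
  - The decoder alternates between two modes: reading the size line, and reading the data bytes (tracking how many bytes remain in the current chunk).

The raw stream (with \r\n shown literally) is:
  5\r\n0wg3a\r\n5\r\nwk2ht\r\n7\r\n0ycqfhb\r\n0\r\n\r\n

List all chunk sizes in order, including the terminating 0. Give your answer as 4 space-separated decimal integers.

Chunk 1: stream[0..1]='5' size=0x5=5, data at stream[3..8]='0wg3a' -> body[0..5], body so far='0wg3a'
Chunk 2: stream[10..11]='5' size=0x5=5, data at stream[13..18]='wk2ht' -> body[5..10], body so far='0wg3awk2ht'
Chunk 3: stream[20..21]='7' size=0x7=7, data at stream[23..30]='0ycqfhb' -> body[10..17], body so far='0wg3awk2ht0ycqfhb'
Chunk 4: stream[32..33]='0' size=0 (terminator). Final body='0wg3awk2ht0ycqfhb' (17 bytes)

Answer: 5 5 7 0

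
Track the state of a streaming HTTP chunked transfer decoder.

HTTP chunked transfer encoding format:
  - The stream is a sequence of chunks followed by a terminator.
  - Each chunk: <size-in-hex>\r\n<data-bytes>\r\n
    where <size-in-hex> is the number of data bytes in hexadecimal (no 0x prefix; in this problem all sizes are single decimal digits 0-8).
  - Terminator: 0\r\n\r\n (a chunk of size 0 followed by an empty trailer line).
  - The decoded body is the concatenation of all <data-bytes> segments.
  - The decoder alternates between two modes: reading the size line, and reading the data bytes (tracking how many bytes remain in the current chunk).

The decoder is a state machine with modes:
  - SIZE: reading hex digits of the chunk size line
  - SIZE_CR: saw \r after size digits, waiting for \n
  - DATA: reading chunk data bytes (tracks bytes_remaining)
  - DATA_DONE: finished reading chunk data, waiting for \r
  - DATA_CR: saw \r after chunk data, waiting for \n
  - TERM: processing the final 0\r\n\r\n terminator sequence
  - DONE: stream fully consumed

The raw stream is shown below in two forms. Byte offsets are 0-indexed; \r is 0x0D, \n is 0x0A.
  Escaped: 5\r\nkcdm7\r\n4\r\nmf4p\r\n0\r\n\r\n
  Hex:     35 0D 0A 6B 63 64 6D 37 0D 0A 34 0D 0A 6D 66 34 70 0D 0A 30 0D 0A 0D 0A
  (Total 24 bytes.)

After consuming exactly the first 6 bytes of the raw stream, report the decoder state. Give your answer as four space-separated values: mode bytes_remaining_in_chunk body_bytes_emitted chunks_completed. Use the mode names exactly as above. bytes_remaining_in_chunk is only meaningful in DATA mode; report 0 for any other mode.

Byte 0 = '5': mode=SIZE remaining=0 emitted=0 chunks_done=0
Byte 1 = 0x0D: mode=SIZE_CR remaining=0 emitted=0 chunks_done=0
Byte 2 = 0x0A: mode=DATA remaining=5 emitted=0 chunks_done=0
Byte 3 = 'k': mode=DATA remaining=4 emitted=1 chunks_done=0
Byte 4 = 'c': mode=DATA remaining=3 emitted=2 chunks_done=0
Byte 5 = 'd': mode=DATA remaining=2 emitted=3 chunks_done=0

Answer: DATA 2 3 0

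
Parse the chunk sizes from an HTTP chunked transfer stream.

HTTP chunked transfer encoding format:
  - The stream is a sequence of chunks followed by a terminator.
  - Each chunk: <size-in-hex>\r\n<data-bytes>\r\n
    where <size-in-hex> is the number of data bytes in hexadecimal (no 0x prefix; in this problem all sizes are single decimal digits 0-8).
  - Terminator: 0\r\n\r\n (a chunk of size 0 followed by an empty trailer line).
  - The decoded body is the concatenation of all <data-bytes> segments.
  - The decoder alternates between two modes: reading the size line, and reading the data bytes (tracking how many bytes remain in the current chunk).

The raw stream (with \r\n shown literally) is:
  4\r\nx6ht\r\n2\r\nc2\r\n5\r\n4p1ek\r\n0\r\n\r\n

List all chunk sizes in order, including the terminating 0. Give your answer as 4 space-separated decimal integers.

Chunk 1: stream[0..1]='4' size=0x4=4, data at stream[3..7]='x6ht' -> body[0..4], body so far='x6ht'
Chunk 2: stream[9..10]='2' size=0x2=2, data at stream[12..14]='c2' -> body[4..6], body so far='x6htc2'
Chunk 3: stream[16..17]='5' size=0x5=5, data at stream[19..24]='4p1ek' -> body[6..11], body so far='x6htc24p1ek'
Chunk 4: stream[26..27]='0' size=0 (terminator). Final body='x6htc24p1ek' (11 bytes)

Answer: 4 2 5 0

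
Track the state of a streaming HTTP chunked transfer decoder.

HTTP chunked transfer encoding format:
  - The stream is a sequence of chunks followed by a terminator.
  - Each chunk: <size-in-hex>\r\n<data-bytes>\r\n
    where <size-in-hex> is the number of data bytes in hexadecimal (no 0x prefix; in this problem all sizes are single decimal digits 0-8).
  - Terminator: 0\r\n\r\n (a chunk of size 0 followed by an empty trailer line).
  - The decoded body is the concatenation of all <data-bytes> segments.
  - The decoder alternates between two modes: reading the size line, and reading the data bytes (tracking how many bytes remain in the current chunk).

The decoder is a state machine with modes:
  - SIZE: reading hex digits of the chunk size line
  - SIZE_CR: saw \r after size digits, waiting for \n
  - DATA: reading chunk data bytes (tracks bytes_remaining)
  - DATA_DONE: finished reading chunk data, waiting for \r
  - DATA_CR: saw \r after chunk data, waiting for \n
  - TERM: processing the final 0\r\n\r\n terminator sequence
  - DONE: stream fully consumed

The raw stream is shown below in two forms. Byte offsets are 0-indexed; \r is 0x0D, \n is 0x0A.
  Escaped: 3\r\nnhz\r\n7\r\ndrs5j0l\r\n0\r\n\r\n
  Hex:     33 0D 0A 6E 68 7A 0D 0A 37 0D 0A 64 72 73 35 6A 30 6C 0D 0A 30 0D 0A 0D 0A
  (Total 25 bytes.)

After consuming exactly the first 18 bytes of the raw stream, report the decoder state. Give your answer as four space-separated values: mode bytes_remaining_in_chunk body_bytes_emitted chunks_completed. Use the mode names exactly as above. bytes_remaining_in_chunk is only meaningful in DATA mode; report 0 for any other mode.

Answer: DATA_DONE 0 10 1

Derivation:
Byte 0 = '3': mode=SIZE remaining=0 emitted=0 chunks_done=0
Byte 1 = 0x0D: mode=SIZE_CR remaining=0 emitted=0 chunks_done=0
Byte 2 = 0x0A: mode=DATA remaining=3 emitted=0 chunks_done=0
Byte 3 = 'n': mode=DATA remaining=2 emitted=1 chunks_done=0
Byte 4 = 'h': mode=DATA remaining=1 emitted=2 chunks_done=0
Byte 5 = 'z': mode=DATA_DONE remaining=0 emitted=3 chunks_done=0
Byte 6 = 0x0D: mode=DATA_CR remaining=0 emitted=3 chunks_done=0
Byte 7 = 0x0A: mode=SIZE remaining=0 emitted=3 chunks_done=1
Byte 8 = '7': mode=SIZE remaining=0 emitted=3 chunks_done=1
Byte 9 = 0x0D: mode=SIZE_CR remaining=0 emitted=3 chunks_done=1
Byte 10 = 0x0A: mode=DATA remaining=7 emitted=3 chunks_done=1
Byte 11 = 'd': mode=DATA remaining=6 emitted=4 chunks_done=1
Byte 12 = 'r': mode=DATA remaining=5 emitted=5 chunks_done=1
Byte 13 = 's': mode=DATA remaining=4 emitted=6 chunks_done=1
Byte 14 = '5': mode=DATA remaining=3 emitted=7 chunks_done=1
Byte 15 = 'j': mode=DATA remaining=2 emitted=8 chunks_done=1
Byte 16 = '0': mode=DATA remaining=1 emitted=9 chunks_done=1
Byte 17 = 'l': mode=DATA_DONE remaining=0 emitted=10 chunks_done=1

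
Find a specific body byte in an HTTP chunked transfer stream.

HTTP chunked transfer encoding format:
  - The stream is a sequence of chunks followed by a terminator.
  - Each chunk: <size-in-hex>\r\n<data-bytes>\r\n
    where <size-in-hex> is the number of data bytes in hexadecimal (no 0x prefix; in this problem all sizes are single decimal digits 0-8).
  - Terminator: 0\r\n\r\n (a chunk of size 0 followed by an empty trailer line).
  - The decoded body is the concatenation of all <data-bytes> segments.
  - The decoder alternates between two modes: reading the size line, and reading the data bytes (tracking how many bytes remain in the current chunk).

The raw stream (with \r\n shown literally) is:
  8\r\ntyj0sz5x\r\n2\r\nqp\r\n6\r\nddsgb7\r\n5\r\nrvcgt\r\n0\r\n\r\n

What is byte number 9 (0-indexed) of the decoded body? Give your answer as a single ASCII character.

Chunk 1: stream[0..1]='8' size=0x8=8, data at stream[3..11]='tyj0sz5x' -> body[0..8], body so far='tyj0sz5x'
Chunk 2: stream[13..14]='2' size=0x2=2, data at stream[16..18]='qp' -> body[8..10], body so far='tyj0sz5xqp'
Chunk 3: stream[20..21]='6' size=0x6=6, data at stream[23..29]='ddsgb7' -> body[10..16], body so far='tyj0sz5xqpddsgb7'
Chunk 4: stream[31..32]='5' size=0x5=5, data at stream[34..39]='rvcgt' -> body[16..21], body so far='tyj0sz5xqpddsgb7rvcgt'
Chunk 5: stream[41..42]='0' size=0 (terminator). Final body='tyj0sz5xqpddsgb7rvcgt' (21 bytes)
Body byte 9 = 'p'

Answer: p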